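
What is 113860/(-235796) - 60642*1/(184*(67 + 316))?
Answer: -121321103/90309868 ≈ -1.3434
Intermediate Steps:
113860/(-235796) - 60642*1/(184*(67 + 316)) = 113860*(-1/235796) - 60642/(184*383) = -28465/58949 - 60642/70472 = -28465/58949 - 60642*1/70472 = -28465/58949 - 30321/35236 = -121321103/90309868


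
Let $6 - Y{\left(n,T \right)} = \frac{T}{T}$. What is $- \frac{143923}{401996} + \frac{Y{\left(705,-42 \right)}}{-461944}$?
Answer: $- \frac{2374513439}{6632130008} \approx -0.35803$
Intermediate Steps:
$Y{\left(n,T \right)} = 5$ ($Y{\left(n,T \right)} = 6 - \frac{T}{T} = 6 - 1 = 5$)
$- \frac{143923}{401996} + \frac{Y{\left(705,-42 \right)}}{-461944} = - \frac{143923}{401996} + \frac{5}{-461944} = \left(-143923\right) \frac{1}{401996} + 5 \left(- \frac{1}{461944}\right) = - \frac{143923}{401996} - \frac{5}{461944} = - \frac{2374513439}{6632130008}$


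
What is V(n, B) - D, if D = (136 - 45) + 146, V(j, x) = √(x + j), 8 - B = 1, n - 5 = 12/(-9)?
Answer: -237 + 4*√6/3 ≈ -233.73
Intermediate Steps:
n = 11/3 (n = 5 + 12/(-9) = 5 + 12*(-⅑) = 5 - 4/3 = 11/3 ≈ 3.6667)
B = 7 (B = 8 - 1*1 = 8 - 1 = 7)
V(j, x) = √(j + x)
D = 237 (D = 91 + 146 = 237)
V(n, B) - D = √(11/3 + 7) - 1*237 = √(32/3) - 237 = 4*√6/3 - 237 = -237 + 4*√6/3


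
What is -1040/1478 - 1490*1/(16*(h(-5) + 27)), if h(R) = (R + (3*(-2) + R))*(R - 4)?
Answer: -1261915/1010952 ≈ -1.2482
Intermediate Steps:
h(R) = (-6 + 2*R)*(-4 + R) (h(R) = (R + (-6 + R))*(-4 + R) = (-6 + 2*R)*(-4 + R))
-1040/1478 - 1490*1/(16*(h(-5) + 27)) = -1040/1478 - 1490*1/(16*((24 - 14*(-5) + 2*(-5)²) + 27)) = -1040*1/1478 - 1490*1/(16*((24 + 70 + 2*25) + 27)) = -520/739 - 1490*1/(16*((24 + 70 + 50) + 27)) = -520/739 - 1490*1/(16*(144 + 27)) = -520/739 - 1490/(16*171) = -520/739 - 1490/2736 = -520/739 - 1490*1/2736 = -520/739 - 745/1368 = -1261915/1010952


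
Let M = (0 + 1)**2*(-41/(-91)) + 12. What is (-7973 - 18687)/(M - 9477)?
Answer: 1213030/430637 ≈ 2.8168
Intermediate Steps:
M = 1133/91 (M = 1**2*(-41*(-1/91)) + 12 = 1*(41/91) + 12 = 41/91 + 12 = 1133/91 ≈ 12.451)
(-7973 - 18687)/(M - 9477) = (-7973 - 18687)/(1133/91 - 9477) = -26660/(-861274/91) = -26660*(-91/861274) = 1213030/430637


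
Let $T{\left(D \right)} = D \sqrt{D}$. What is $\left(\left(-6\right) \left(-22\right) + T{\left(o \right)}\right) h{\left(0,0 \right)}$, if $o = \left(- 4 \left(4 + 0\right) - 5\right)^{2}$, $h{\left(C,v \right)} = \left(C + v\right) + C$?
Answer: $0$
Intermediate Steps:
$h{\left(C,v \right)} = v + 2 C$
$o = 441$ ($o = \left(\left(-4\right) 4 - 5\right)^{2} = \left(-16 - 5\right)^{2} = \left(-21\right)^{2} = 441$)
$T{\left(D \right)} = D^{\frac{3}{2}}$
$\left(\left(-6\right) \left(-22\right) + T{\left(o \right)}\right) h{\left(0,0 \right)} = \left(\left(-6\right) \left(-22\right) + 441^{\frac{3}{2}}\right) \left(0 + 2 \cdot 0\right) = \left(132 + 9261\right) \left(0 + 0\right) = 9393 \cdot 0 = 0$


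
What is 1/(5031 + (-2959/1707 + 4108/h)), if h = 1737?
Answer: 988353/4973028134 ≈ 0.00019874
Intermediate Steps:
1/(5031 + (-2959/1707 + 4108/h)) = 1/(5031 + (-2959/1707 + 4108/1737)) = 1/(5031 + 624191/988353) = 1/(4973028134/988353) = 988353/4973028134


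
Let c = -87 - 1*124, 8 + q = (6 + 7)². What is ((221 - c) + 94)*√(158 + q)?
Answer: 526*√319 ≈ 9394.7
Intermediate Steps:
q = 161 (q = -8 + (6 + 7)² = -8 + 13² = -8 + 169 = 161)
c = -211 (c = -87 - 124 = -211)
((221 - c) + 94)*√(158 + q) = ((221 - 1*(-211)) + 94)*√(158 + 161) = ((221 + 211) + 94)*√319 = (432 + 94)*√319 = 526*√319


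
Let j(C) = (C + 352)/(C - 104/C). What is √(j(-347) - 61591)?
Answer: 7*I*√727693713822/24061 ≈ 248.18*I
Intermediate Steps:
j(C) = (352 + C)/(C - 104/C)
√(j(-347) - 61591) = √(-347*(352 - 347)/(-104 + (-347)²) - 61591) = √(-347*5/(-104 + 120409) - 61591) = √(-347*5/120305 - 61591) = √(-347*1/120305*5 - 61591) = √(-347/24061 - 61591) = √(-1481941398/24061) = 7*I*√727693713822/24061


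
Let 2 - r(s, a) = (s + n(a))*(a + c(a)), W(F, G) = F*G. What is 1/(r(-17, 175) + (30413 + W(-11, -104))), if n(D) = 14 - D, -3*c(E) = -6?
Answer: 1/63065 ≈ 1.5857e-5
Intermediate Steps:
c(E) = 2 (c(E) = -⅓*(-6) = 2)
r(s, a) = 2 - (2 + a)*(14 + s - a) (r(s, a) = 2 - (s + (14 - a))*(a + 2) = 2 - (14 + s - a)*(2 + a) = 2 - (2 + a)*(14 + s - a))
1/(r(-17, 175) + (30413 + W(-11, -104))) = 1/((-26 + 175² - 12*175 - 2*(-17) - 1*175*(-17)) + (30413 - 11*(-104))) = 1/((-26 + 30625 - 2100 + 34 + 2975) + (30413 + 1144)) = 1/(31508 + 31557) = 1/63065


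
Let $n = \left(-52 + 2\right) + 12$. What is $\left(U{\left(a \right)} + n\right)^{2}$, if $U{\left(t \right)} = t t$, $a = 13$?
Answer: $17161$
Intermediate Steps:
$n = -38$ ($n = -50 + 12 = -38$)
$U{\left(t \right)} = t^{2}$
$\left(U{\left(a \right)} + n\right)^{2} = \left(13^{2} - 38\right)^{2} = \left(169 - 38\right)^{2} = 131^{2} = 17161$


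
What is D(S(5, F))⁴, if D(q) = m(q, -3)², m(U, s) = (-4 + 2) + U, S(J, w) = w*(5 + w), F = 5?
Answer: 28179280429056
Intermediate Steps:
m(U, s) = -2 + U
D(q) = (-2 + q)²
D(S(5, F))⁴ = ((-2 + 5*(5 + 5))²)⁴ = ((-2 + 5*10)²)⁴ = ((-2 + 50)²)⁴ = (48²)⁴ = 2304⁴ = 28179280429056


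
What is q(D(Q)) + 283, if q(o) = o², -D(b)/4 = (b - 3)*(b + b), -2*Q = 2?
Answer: 1307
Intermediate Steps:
Q = -1 (Q = -½*2 = -1)
D(b) = -8*b*(-3 + b) (D(b) = -4*(b - 3)*(b + b) = -4*(-3 + b)*2*b = -8*b*(-3 + b))
q(D(Q)) + 283 = (8*(-1)*(3 - 1*(-1)))² + 283 = (8*(-1)*(3 + 1))² + 283 = (8*(-1)*4)² + 283 = (-32)² + 283 = 1024 + 283 = 1307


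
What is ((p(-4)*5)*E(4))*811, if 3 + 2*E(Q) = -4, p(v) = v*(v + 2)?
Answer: -113540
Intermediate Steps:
p(v) = v*(2 + v)
E(Q) = -7/2 (E(Q) = -3/2 + (½)*(-4) = -3/2 - 2 = -7/2)
((p(-4)*5)*E(4))*811 = ((-4*(2 - 4)*5)*(-7/2))*811 = ((-4*(-2)*5)*(-7/2))*811 = ((8*5)*(-7/2))*811 = (40*(-7/2))*811 = -140*811 = -113540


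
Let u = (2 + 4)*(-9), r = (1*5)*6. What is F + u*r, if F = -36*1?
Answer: -1656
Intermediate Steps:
F = -36
r = 30 (r = 5*6 = 30)
u = -54 (u = 6*(-9) = -54)
F + u*r = -36 - 54*30 = -36 - 1620 = -1656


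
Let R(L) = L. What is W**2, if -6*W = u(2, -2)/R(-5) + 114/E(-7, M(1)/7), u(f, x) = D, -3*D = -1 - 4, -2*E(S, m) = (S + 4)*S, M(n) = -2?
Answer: 55225/15876 ≈ 3.4785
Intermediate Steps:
E(S, m) = -S*(4 + S)/2 (E(S, m) = -(S + 4)*S/2 = -(4 + S)*S/2 = -S*(4 + S)/2)
D = 5/3 (D = -(-1 - 4)/3 = -1/3*(-5) = 5/3 ≈ 1.6667)
u(f, x) = 5/3
W = 235/126 (W = -((5/3)/(-5) + 114/((-1/2*(-7)*(4 - 7))))/6 = -((5/3)*(-1/5) + 114/((-1/2*(-7)*(-3))))/6 = -(-1/3 + 114/(-21/2))/6 = -(-1/3 + 114*(-2/21))/6 = -(-1/3 - 76/7)/6 = -1/6*(-235/21) = 235/126 ≈ 1.8651)
W**2 = (235/126)**2 = 55225/15876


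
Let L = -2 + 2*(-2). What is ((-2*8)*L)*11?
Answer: 1056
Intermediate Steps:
L = -6 (L = -2 - 4 = -6)
((-2*8)*L)*11 = (-2*8*(-6))*11 = -16*(-6)*11 = 96*11 = 1056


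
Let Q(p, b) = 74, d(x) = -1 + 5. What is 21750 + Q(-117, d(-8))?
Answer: 21824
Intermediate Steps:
d(x) = 4
21750 + Q(-117, d(-8)) = 21750 + 74 = 21824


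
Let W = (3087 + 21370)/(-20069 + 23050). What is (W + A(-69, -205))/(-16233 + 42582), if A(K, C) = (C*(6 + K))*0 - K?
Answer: 230146/78546369 ≈ 0.0029301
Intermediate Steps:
W = 24457/2981 ≈ 8.2043
A(K, C) = -K (A(K, C) = 0 - K = -K)
(W + A(-69, -205))/(-16233 + 42582) = (24457/2981 - 1*(-69))/(-16233 + 42582) = (24457/2981 + 69)/26349 = (230146/2981)*(1/26349) = 230146/78546369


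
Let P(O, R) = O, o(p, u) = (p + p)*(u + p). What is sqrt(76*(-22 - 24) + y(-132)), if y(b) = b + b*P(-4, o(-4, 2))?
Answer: 10*I*sqrt(31) ≈ 55.678*I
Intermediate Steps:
o(p, u) = 2*p*(p + u) (o(p, u) = (2*p)*(p + u) = 2*p*(p + u))
y(b) = -3*b (y(b) = b + b*(-4) = b - 4*b = -3*b)
sqrt(76*(-22 - 24) + y(-132)) = sqrt(76*(-22 - 24) - 3*(-132)) = sqrt(76*(-46) + 396) = sqrt(-3496 + 396) = sqrt(-3100) = 10*I*sqrt(31)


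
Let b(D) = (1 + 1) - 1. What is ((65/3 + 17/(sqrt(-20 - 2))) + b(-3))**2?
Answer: 99127/198 - 1156*I*sqrt(22)/33 ≈ 500.64 - 164.31*I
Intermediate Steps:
b(D) = 1 (b(D) = 2 - 1 = 1)
((65/3 + 17/(sqrt(-20 - 2))) + b(-3))**2 = ((65/3 + 17/(sqrt(-20 - 2))) + 1)**2 = ((65*(1/3) + 17/(sqrt(-22))) + 1)**2 = ((65/3 + 17/((I*sqrt(22)))) + 1)**2 = ((65/3 + 17*(-I*sqrt(22)/22)) + 1)**2 = ((65/3 - 17*I*sqrt(22)/22) + 1)**2 = (68/3 - 17*I*sqrt(22)/22)**2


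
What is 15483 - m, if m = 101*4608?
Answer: -449925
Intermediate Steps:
m = 465408
15483 - m = 15483 - 1*465408 = 15483 - 465408 = -449925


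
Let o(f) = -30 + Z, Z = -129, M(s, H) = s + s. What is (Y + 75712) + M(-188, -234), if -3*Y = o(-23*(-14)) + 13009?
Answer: 213158/3 ≈ 71053.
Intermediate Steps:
M(s, H) = 2*s
o(f) = -159 (o(f) = -30 - 129 = -159)
Y = -12850/3 (Y = -(-159 + 13009)/3 = -⅓*12850 = -12850/3 ≈ -4283.3)
(Y + 75712) + M(-188, -234) = (-12850/3 + 75712) + 2*(-188) = 214286/3 - 376 = 213158/3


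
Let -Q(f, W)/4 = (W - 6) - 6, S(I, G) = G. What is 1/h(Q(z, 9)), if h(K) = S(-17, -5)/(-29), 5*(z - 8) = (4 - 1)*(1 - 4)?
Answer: 29/5 ≈ 5.8000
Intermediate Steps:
z = 31/5 (z = 8 + ((4 - 1)*(1 - 4))/5 = 8 + (3*(-3))/5 = 8 + (⅕)*(-9) = 8 - 9/5 = 31/5 ≈ 6.2000)
Q(f, W) = 48 - 4*W (Q(f, W) = -4*((W - 6) - 6) = -4*((-6 + W) - 6) = -4*(-12 + W) = 48 - 4*W)
h(K) = 5/29 (h(K) = -5/(-29) = -5*(-1/29) = 5/29)
1/h(Q(z, 9)) = 1/(5/29) = 29/5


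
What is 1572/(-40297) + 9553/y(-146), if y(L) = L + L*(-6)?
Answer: 383809681/29416810 ≈ 13.047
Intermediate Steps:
y(L) = -5*L (y(L) = L - 6*L = -5*L)
1572/(-40297) + 9553/y(-146) = 1572/(-40297) + 9553/((-5*(-146))) = 1572*(-1/40297) + 9553/730 = -1572/40297 + 9553*(1/730) = -1572/40297 + 9553/730 = 383809681/29416810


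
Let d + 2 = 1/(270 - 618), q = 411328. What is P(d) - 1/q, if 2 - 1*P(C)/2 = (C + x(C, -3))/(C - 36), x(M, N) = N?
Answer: 20326993879/5439812800 ≈ 3.7367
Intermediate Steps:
d = -697/348 (d = -2 + 1/(270 - 618) = -2 + 1/(-348) = -2 - 1/348 = -697/348 ≈ -2.0029)
P(C) = 4 - 2*(-3 + C)/(-36 + C) (P(C) = 4 - 2*(C - 3)/(C - 36) = 4 - 2*(-3 + C)/(-36 + C))
P(d) - 1/q = 2*(-69 - 697/348)/(-36 - 697/348) - 1/411328 = 2*(-24709/348)/(-13225/348) - 1*1/411328 = 2*(-348/13225)*(-24709/348) - 1/411328 = 49418/13225 - 1/411328 = 20326993879/5439812800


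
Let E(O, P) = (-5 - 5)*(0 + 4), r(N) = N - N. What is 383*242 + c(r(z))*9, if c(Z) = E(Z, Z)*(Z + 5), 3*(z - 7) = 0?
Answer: 90886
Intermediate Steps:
z = 7 (z = 7 + (⅓)*0 = 7 + 0 = 7)
r(N) = 0
E(O, P) = -40 (E(O, P) = -10*4 = -40)
c(Z) = -200 - 40*Z (c(Z) = -40*(Z + 5) = -40*(5 + Z) = -200 - 40*Z)
383*242 + c(r(z))*9 = 383*242 + (-200 - 40*0)*9 = 92686 + (-200 + 0)*9 = 92686 - 200*9 = 92686 - 1800 = 90886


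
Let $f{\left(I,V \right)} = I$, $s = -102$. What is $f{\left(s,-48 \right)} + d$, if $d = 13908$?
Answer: $13806$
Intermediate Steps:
$f{\left(s,-48 \right)} + d = -102 + 13908 = 13806$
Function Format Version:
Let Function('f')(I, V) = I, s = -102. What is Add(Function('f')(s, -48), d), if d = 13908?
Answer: 13806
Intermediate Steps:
Add(Function('f')(s, -48), d) = Add(-102, 13908) = 13806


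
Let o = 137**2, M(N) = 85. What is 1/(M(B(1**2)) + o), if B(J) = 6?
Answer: 1/18854 ≈ 5.3039e-5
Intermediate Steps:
o = 18769
1/(M(B(1**2)) + o) = 1/(85 + 18769) = 1/18854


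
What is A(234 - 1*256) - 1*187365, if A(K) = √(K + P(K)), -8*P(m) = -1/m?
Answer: -187365 + I*√42603/44 ≈ -1.8737e+5 + 4.691*I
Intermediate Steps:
P(m) = 1/(8*m) (P(m) = -(-1)/(8*m) = 1/(8*m))
A(K) = √(K + 1/(8*K))
A(234 - 1*256) - 1*187365 = √(2/(234 - 1*256) + 16*(234 - 1*256))/4 - 1*187365 = √(2/(234 - 256) + 16*(234 - 256))/4 - 187365 = √(2/(-22) + 16*(-22))/4 - 187365 = √(2*(-1/22) - 352)/4 - 187365 = √(-1/11 - 352)/4 - 187365 = √(-3873/11)/4 - 187365 = (I*√42603/11)/4 - 187365 = I*√42603/44 - 187365 = -187365 + I*√42603/44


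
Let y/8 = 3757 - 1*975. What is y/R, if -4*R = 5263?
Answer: -89024/5263 ≈ -16.915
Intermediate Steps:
y = 22256 (y = 8*(3757 - 1*975) = 8*(3757 - 975) = 8*2782 = 22256)
R = -5263/4 (R = -1/4*5263 = -5263/4 ≈ -1315.8)
y/R = 22256/(-5263/4) = 22256*(-4/5263) = -89024/5263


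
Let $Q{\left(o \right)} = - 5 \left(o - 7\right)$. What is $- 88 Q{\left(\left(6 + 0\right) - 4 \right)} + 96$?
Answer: $-2104$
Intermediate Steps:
$Q{\left(o \right)} = 35 - 5 o$ ($Q{\left(o \right)} = - 5 \left(-7 + o\right) = 35 - 5 o$)
$- 88 Q{\left(\left(6 + 0\right) - 4 \right)} + 96 = - 88 \left(35 - 5 \left(\left(6 + 0\right) - 4\right)\right) + 96 = - 88 \left(35 - 5 \left(6 - 4\right)\right) + 96 = - 88 \left(35 - 10\right) + 96 = \left(-88\right) 25 + 96 = -2200 + 96 = -2104$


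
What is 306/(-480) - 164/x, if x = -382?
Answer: -3181/15280 ≈ -0.20818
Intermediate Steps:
306/(-480) - 164/x = 306/(-480) - 164/(-382) = 306*(-1/480) - 164*(-1/382) = -51/80 + 82/191 = -3181/15280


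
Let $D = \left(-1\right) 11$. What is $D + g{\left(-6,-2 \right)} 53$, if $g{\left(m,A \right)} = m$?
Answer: $-329$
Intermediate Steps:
$D = -11$
$D + g{\left(-6,-2 \right)} 53 = -11 - 318 = -329$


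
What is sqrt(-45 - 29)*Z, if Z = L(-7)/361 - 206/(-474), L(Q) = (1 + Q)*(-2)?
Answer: 40027*I*sqrt(74)/85557 ≈ 4.0245*I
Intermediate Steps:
L(Q) = -2 - 2*Q
Z = 40027/85557 (Z = (-2 - 2*(-7))/361 - 206/(-474) = (-2 + 14)*(1/361) - 206*(-1/474) = 12*(1/361) + 103/237 = 12/361 + 103/237 = 40027/85557 ≈ 0.46784)
sqrt(-45 - 29)*Z = sqrt(-45 - 29)*(40027/85557) = sqrt(-74)*(40027/85557) = (I*sqrt(74))*(40027/85557) = 40027*I*sqrt(74)/85557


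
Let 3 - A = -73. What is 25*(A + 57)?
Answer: 3325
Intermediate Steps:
A = 76 (A = 3 - 1*(-73) = 3 + 73 = 76)
25*(A + 57) = 25*(76 + 57) = 25*133 = 3325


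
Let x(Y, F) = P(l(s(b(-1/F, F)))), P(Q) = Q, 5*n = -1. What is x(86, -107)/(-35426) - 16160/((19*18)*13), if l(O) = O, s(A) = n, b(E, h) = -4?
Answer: -1431208177/393759990 ≈ -3.6347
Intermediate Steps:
n = -⅕ (n = (⅕)*(-1) = -⅕ ≈ -0.20000)
s(A) = -⅕
x(Y, F) = -⅕
x(86, -107)/(-35426) - 16160/((19*18)*13) = -⅕/(-35426) - 16160/((19*18)*13) = -⅕*(-1/35426) - 16160/(342*13) = 1/177130 - 16160/4446 = 1/177130 - 16160*1/4446 = 1/177130 - 8080/2223 = -1431208177/393759990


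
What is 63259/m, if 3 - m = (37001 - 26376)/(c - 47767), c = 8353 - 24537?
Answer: 4045476309/202478 ≈ 19980.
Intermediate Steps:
c = -16184
m = 202478/63951 (m = 3 - (37001 - 26376)/(-16184 - 47767) = 3 - 10625/(-63951) = 3 - 10625*(-1)/63951 = 3 - 1*(-10625/63951) = 3 + 10625/63951 = 202478/63951 ≈ 3.1661)
63259/m = 63259/(202478/63951) = 63259*(63951/202478) = 4045476309/202478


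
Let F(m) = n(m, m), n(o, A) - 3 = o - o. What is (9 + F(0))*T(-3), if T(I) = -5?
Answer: -60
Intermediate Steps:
n(o, A) = 3 (n(o, A) = 3 + (o - o) = 3 + 0 = 3)
F(m) = 3
(9 + F(0))*T(-3) = (9 + 3)*(-5) = 12*(-5) = -60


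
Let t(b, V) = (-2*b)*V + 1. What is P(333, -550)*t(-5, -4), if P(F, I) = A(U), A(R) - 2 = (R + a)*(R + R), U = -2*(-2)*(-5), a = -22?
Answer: -65598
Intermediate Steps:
U = -20 (U = 4*(-5) = -20)
t(b, V) = 1 - 2*V*b (t(b, V) = -2*V*b + 1 = 1 - 2*V*b)
A(R) = 2 + 2*R*(-22 + R) (A(R) = 2 + (R - 22)*(R + R) = 2 + (-22 + R)*(2*R) = 2 + 2*R*(-22 + R))
P(F, I) = 1682 (P(F, I) = 2 - 44*(-20) + 2*(-20)² = 2 + 880 + 2*400 = 2 + 880 + 800 = 1682)
P(333, -550)*t(-5, -4) = 1682*(1 - 2*(-4)*(-5)) = 1682*(1 - 40) = 1682*(-39) = -65598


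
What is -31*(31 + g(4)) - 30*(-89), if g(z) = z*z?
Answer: 1213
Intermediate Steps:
g(z) = z**2
-31*(31 + g(4)) - 30*(-89) = -31*(31 + 4**2) - 30*(-89) = -31*(31 + 16) - 1*(-2670) = -31*47 + 2670 = -1457 + 2670 = 1213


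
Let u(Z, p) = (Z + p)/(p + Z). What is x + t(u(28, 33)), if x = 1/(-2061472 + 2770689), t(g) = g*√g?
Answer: 709218/709217 ≈ 1.0000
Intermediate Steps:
u(Z, p) = 1 (u(Z, p) = (Z + p)/(Z + p) = 1)
t(g) = g^(3/2)
x = 1/709217 ≈ 1.4100e-6
x + t(u(28, 33)) = 1/709217 + 1^(3/2) = 1/709217 + 1 = 709218/709217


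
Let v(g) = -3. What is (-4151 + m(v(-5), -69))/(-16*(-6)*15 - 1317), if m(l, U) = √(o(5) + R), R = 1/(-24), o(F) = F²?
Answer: -4151/123 + √3594/1476 ≈ -33.707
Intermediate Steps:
R = -1/24 ≈ -0.041667
m(l, U) = √3594/12 (m(l, U) = √(5² - 1/24) = √(25 - 1/24) = √(599/24) = √3594/12)
(-4151 + m(v(-5), -69))/(-16*(-6)*15 - 1317) = (-4151 + √3594/12)/(-16*(-6)*15 - 1317) = (-4151 + √3594/12)/(96*15 - 1317) = (-4151 + √3594/12)/(1440 - 1317) = (-4151 + √3594/12)/123 = (-4151 + √3594/12)*(1/123) = -4151/123 + √3594/1476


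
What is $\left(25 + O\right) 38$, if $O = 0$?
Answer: $950$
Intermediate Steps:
$\left(25 + O\right) 38 = \left(25 + 0\right) 38 = 25 \cdot 38 = 950$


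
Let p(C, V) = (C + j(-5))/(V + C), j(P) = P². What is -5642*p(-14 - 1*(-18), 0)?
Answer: -81809/2 ≈ -40905.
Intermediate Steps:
p(C, V) = (25 + C)/(C + V) (p(C, V) = (C + (-5)²)/(V + C) = (C + 25)/(C + V) = (25 + C)/(C + V))
-5642*p(-14 - 1*(-18), 0) = -5642*(25 + (-14 - 1*(-18)))/((-14 - 1*(-18)) + 0) = -5642*(25 + (-14 + 18))/((-14 + 18) + 0) = -5642*(25 + 4)/(4 + 0) = -5642*29/4 = -81809/2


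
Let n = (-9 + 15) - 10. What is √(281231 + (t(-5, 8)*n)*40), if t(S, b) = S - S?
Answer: √281231 ≈ 530.31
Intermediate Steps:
t(S, b) = 0
n = -4 (n = 6 - 10 = -4)
√(281231 + (t(-5, 8)*n)*40) = √(281231 + (0*(-4))*40) = √(281231 + 0*40) = √(281231 + 0) = √281231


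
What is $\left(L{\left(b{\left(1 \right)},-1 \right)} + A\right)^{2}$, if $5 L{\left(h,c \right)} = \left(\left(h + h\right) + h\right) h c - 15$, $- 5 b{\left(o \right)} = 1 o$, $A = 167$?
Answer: $\frac{420127009}{15625} \approx 26888.0$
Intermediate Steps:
$b{\left(o \right)} = - \frac{o}{5}$ ($b{\left(o \right)} = - \frac{1 o}{5} = - \frac{o}{5}$)
$L{\left(h,c \right)} = -3 + \frac{3 c h^{2}}{5}$ ($L{\left(h,c \right)} = \frac{\left(\left(h + h\right) + h\right) h c - 15}{5} = \frac{\left(2 h + h\right) h c - 15}{5} = \frac{3 h h c - 15}{5} = \frac{3 h^{2} c - 15}{5} = \frac{3 c h^{2} - 15}{5} = \frac{-15 + 3 c h^{2}}{5} = -3 + \frac{3 c h^{2}}{5}$)
$\left(L{\left(b{\left(1 \right)},-1 \right)} + A\right)^{2} = \left(\left(-3 + \frac{3}{5} \left(-1\right) \left(\left(- \frac{1}{5}\right) 1\right)^{2}\right) + 167\right)^{2} = \left(\left(-3 + \frac{3}{5} \left(-1\right) \left(- \frac{1}{5}\right)^{2}\right) + 167\right)^{2} = \left(\left(-3 + \frac{3}{5} \left(-1\right) \frac{1}{25}\right) + 167\right)^{2} = \left(\left(-3 - \frac{3}{125}\right) + 167\right)^{2} = \left(- \frac{378}{125} + 167\right)^{2} = \left(\frac{20497}{125}\right)^{2} = \frac{420127009}{15625}$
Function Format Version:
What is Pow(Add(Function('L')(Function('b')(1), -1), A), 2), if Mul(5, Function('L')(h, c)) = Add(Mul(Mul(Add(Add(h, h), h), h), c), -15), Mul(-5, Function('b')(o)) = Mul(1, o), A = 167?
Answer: Rational(420127009, 15625) ≈ 26888.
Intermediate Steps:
Function('b')(o) = Mul(Rational(-1, 5), o) (Function('b')(o) = Mul(Rational(-1, 5), Mul(1, o)) = Mul(Rational(-1, 5), o))
Function('L')(h, c) = Add(-3, Mul(Rational(3, 5), c, Pow(h, 2))) (Function('L')(h, c) = Mul(Rational(1, 5), Add(Mul(Mul(Add(Add(h, h), h), h), c), -15)) = Mul(Rational(1, 5), Add(Mul(Mul(Add(Mul(2, h), h), h), c), -15)) = Mul(Rational(1, 5), Add(Mul(Mul(Mul(3, h), h), c), -15)) = Mul(Rational(1, 5), Add(Mul(Mul(3, Pow(h, 2)), c), -15)) = Mul(Rational(1, 5), Add(Mul(3, c, Pow(h, 2)), -15)) = Mul(Rational(1, 5), Add(-15, Mul(3, c, Pow(h, 2)))) = Add(-3, Mul(Rational(3, 5), c, Pow(h, 2))))
Pow(Add(Function('L')(Function('b')(1), -1), A), 2) = Pow(Add(Add(-3, Mul(Rational(3, 5), -1, Pow(Mul(Rational(-1, 5), 1), 2))), 167), 2) = Pow(Add(Add(-3, Mul(Rational(3, 5), -1, Pow(Rational(-1, 5), 2))), 167), 2) = Pow(Add(Add(-3, Mul(Rational(3, 5), -1, Rational(1, 25))), 167), 2) = Pow(Add(Add(-3, Rational(-3, 125)), 167), 2) = Pow(Add(Rational(-378, 125), 167), 2) = Pow(Rational(20497, 125), 2) = Rational(420127009, 15625)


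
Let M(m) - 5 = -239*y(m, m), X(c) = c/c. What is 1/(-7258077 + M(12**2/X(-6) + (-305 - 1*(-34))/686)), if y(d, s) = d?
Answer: -686/5002581999 ≈ -1.3713e-7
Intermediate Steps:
X(c) = 1
M(m) = 5 - 239*m
1/(-7258077 + M(12**2/X(-6) + (-305 - 1*(-34))/686)) = 1/(-7258077 + (5 - 239*(12**2/1 + (-305 - 1*(-34))/686))) = 1/(-7258077 + (5 - 239*(144*1 + (-305 + 34)*(1/686)))) = 1/(-7258077 + (5 - 239*(144 - 271*1/686))) = 1/(-7258077 + (5 - 239*(144 - 271/686))) = 1/(-7258077 + (5 - 239*98513/686)) = 1/(-7258077 + (5 - 23544607/686)) = 1/(-7258077 - 23541177/686) = 1/(-5002581999/686) = -686/5002581999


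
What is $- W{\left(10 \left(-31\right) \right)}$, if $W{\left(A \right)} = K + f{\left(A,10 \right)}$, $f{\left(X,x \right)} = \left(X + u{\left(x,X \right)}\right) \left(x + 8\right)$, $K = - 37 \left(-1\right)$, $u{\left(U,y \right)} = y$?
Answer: $11123$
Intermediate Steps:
$K = 37$ ($K = \left(-1\right) \left(-37\right) = 37$)
$f{\left(X,x \right)} = 2 X \left(8 + x\right)$ ($f{\left(X,x \right)} = \left(X + X\right) \left(x + 8\right) = 2 X \left(8 + x\right)$)
$W{\left(A \right)} = 37 + 36 A$ ($W{\left(A \right)} = 37 + 2 A \left(8 + 10\right) = 37 + 2 A 18 = 37 + 36 A$)
$- W{\left(10 \left(-31\right) \right)} = - (37 + 36 \cdot 10 \left(-31\right)) = - (37 + 36 \left(-310\right)) = - (37 - 11160) = \left(-1\right) \left(-11123\right) = 11123$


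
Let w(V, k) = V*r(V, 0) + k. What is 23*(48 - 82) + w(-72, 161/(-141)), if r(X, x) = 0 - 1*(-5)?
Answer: -161183/141 ≈ -1143.1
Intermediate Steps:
r(X, x) = 5 (r(X, x) = 0 + 5 = 5)
w(V, k) = k + 5*V (w(V, k) = V*5 + k = 5*V + k = k + 5*V)
23*(48 - 82) + w(-72, 161/(-141)) = 23*(48 - 82) + (161/(-141) + 5*(-72)) = 23*(-34) + (161*(-1/141) - 360) = -782 + (-161/141 - 360) = -782 - 50921/141 = -161183/141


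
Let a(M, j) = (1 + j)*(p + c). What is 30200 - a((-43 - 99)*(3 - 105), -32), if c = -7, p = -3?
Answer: 29890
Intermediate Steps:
a(M, j) = -10 - 10*j (a(M, j) = (1 + j)*(-3 - 7) = (1 + j)*(-10) = -10 - 10*j)
30200 - a((-43 - 99)*(3 - 105), -32) = 30200 - (-10 - 10*(-32)) = 30200 - (-10 + 320) = 30200 - 1*310 = 30200 - 310 = 29890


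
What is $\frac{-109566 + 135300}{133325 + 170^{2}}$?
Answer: $\frac{8578}{54075} \approx 0.15863$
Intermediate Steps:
$\frac{-109566 + 135300}{133325 + 170^{2}} = \frac{25734}{133325 + 28900} = \frac{25734}{162225} = 25734 \cdot \frac{1}{162225} = \frac{8578}{54075}$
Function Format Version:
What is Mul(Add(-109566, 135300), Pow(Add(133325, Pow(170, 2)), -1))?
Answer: Rational(8578, 54075) ≈ 0.15863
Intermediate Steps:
Mul(Add(-109566, 135300), Pow(Add(133325, Pow(170, 2)), -1)) = Mul(25734, Pow(Add(133325, 28900), -1)) = Mul(25734, Pow(162225, -1)) = Mul(25734, Rational(1, 162225)) = Rational(8578, 54075)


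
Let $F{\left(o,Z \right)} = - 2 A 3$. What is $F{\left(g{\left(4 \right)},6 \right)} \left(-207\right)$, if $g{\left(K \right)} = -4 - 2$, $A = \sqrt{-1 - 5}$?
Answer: $1242 i \sqrt{6} \approx 3042.3 i$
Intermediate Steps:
$A = i \sqrt{6}$ ($A = \sqrt{-6} = i \sqrt{6} \approx 2.4495 i$)
$g{\left(K \right)} = -6$
$F{\left(o,Z \right)} = - 6 i \sqrt{6}$ ($F{\left(o,Z \right)} = - 2 i \sqrt{6} \cdot 3 = - 6 i \sqrt{6}$)
$F{\left(g{\left(4 \right)},6 \right)} \left(-207\right) = - 6 i \sqrt{6} \left(-207\right) = 1242 i \sqrt{6}$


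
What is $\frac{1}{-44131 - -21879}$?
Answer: $- \frac{1}{22252} \approx -4.494 \cdot 10^{-5}$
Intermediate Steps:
$\frac{1}{-44131 - -21879} = \frac{1}{-44131 + 21879} = \frac{1}{-22252} = - \frac{1}{22252}$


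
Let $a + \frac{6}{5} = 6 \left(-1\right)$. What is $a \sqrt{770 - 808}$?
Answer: $- \frac{36 i \sqrt{38}}{5} \approx - 44.384 i$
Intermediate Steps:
$a = - \frac{36}{5}$ ($a = - \frac{6}{5} + 6 \left(-1\right) = - \frac{6}{5} - 6 = - \frac{36}{5} \approx -7.2$)
$a \sqrt{770 - 808} = - \frac{36 \sqrt{770 - 808}}{5} = - \frac{36 \sqrt{-38}}{5} = - \frac{36 i \sqrt{38}}{5}$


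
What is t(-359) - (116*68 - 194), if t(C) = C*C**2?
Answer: -46275973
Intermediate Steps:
t(C) = C**3
t(-359) - (116*68 - 194) = (-359)**3 - (116*68 - 194) = -46268279 - (7888 - 194) = -46268279 - 1*7694 = -46268279 - 7694 = -46275973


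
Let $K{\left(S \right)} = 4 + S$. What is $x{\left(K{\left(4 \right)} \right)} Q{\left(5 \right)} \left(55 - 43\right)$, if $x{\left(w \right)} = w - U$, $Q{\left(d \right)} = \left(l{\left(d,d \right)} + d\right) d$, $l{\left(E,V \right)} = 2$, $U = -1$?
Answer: $3780$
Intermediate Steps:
$Q{\left(d \right)} = d \left(2 + d\right)$ ($Q{\left(d \right)} = \left(2 + d\right) d = d \left(2 + d\right)$)
$x{\left(w \right)} = 1 + w$ ($x{\left(w \right)} = w - -1 = w + 1 = 1 + w$)
$x{\left(K{\left(4 \right)} \right)} Q{\left(5 \right)} \left(55 - 43\right) = \left(1 + \left(4 + 4\right)\right) 5 \left(2 + 5\right) \left(55 - 43\right) = \left(1 + 8\right) 5 \cdot 7 \cdot 12 = 9 \cdot 35 \cdot 12 = 315 \cdot 12 = 3780$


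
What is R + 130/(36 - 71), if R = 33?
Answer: 205/7 ≈ 29.286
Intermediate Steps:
R + 130/(36 - 71) = 33 + 130/(36 - 71) = 33 + 130/(-35) = 33 - 1/35*130 = 33 - 26/7 = 205/7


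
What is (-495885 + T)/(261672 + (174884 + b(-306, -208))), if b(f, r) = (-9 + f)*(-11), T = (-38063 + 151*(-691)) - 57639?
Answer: -695928/440021 ≈ -1.5816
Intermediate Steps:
T = -200043 (T = (-38063 - 104341) - 57639 = -142404 - 57639 = -200043)
b(f, r) = 99 - 11*f
(-495885 + T)/(261672 + (174884 + b(-306, -208))) = (-495885 - 200043)/(261672 + (174884 + (99 - 11*(-306)))) = -695928/(261672 + (174884 + (99 + 3366))) = -695928/(261672 + (174884 + 3465)) = -695928/(261672 + 178349) = -695928/440021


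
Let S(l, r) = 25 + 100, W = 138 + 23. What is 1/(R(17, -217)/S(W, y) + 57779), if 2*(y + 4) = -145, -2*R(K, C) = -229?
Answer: 250/14444979 ≈ 1.7307e-5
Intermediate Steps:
R(K, C) = 229/2 (R(K, C) = -½*(-229) = 229/2)
y = -153/2 (y = -4 + (½)*(-145) = -4 - 145/2 = -153/2 ≈ -76.500)
W = 161
S(l, r) = 125
1/(R(17, -217)/S(W, y) + 57779) = 1/((229/2)/125 + 57779) = 1/((229/2)*(1/125) + 57779) = 1/(229/250 + 57779) = 1/(14444979/250) = 250/14444979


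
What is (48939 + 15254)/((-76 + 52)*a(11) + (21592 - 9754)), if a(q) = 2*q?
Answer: 64193/11310 ≈ 5.6758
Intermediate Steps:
(48939 + 15254)/((-76 + 52)*a(11) + (21592 - 9754)) = (48939 + 15254)/((-76 + 52)*(2*11) + (21592 - 9754)) = 64193/(-24*22 + 11838) = 64193/(-528 + 11838) = 64193/11310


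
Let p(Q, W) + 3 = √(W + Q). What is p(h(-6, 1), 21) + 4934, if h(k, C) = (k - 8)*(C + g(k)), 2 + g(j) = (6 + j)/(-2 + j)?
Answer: 4931 + √35 ≈ 4936.9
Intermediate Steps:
g(j) = -2 + (6 + j)/(-2 + j)
h(k, C) = (-8 + k)*(C + (10 - k)/(-2 + k)) (h(k, C) = (k - 8)*(C + (10 - k)/(-2 + k)) = (-8 + k)*(C + (10 - k)/(-2 + k)))
p(Q, W) = -3 + √(Q + W) (p(Q, W) = -3 + √(W + Q) = -3 + √(Q + W))
p(h(-6, 1), 21) + 4934 = (-3 + √((-80 + 8*(-6) - 1*(-6)*(-10 - 6) + 1*(-8 - 6)*(-2 - 6))/(-2 - 6) + 21)) + 4934 = (-3 + √((-80 - 48 - 1*(-6)*(-16) + 1*(-14)*(-8))/(-8) + 21)) + 4934 = (-3 + √(-(-80 - 48 - 96 + 112)/8 + 21)) + 4934 = (-3 + √(-⅛*(-112) + 21)) + 4934 = (-3 + √(14 + 21)) + 4934 = (-3 + √35) + 4934 = 4931 + √35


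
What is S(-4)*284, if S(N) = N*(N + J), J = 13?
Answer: -10224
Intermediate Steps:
S(N) = N*(13 + N) (S(N) = N*(N + 13) = N*(13 + N))
S(-4)*284 = -4*(13 - 4)*284 = -4*9*284 = -36*284 = -10224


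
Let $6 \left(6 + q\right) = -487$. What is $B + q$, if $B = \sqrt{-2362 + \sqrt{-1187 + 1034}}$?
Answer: $- \frac{523}{6} + \sqrt{-2362 + 3 i \sqrt{17}} \approx -87.039 + 48.601 i$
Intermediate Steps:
$q = - \frac{523}{6}$ ($q = -6 + \frac{1}{6} \left(-487\right) = -6 - \frac{487}{6} = - \frac{523}{6} \approx -87.167$)
$B = \sqrt{-2362 + 3 i \sqrt{17}}$ ($B = \sqrt{-2362 + \sqrt{-153}} = \sqrt{-2362 + 3 i \sqrt{17}} \approx 0.1273 + 48.601 i$)
$B + q = \sqrt{-2362 + 3 i \sqrt{17}} - \frac{523}{6} = - \frac{523}{6} + \sqrt{-2362 + 3 i \sqrt{17}}$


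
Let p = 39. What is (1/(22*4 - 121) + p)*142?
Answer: 182612/33 ≈ 5533.7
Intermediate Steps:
(1/(22*4 - 121) + p)*142 = (1/(22*4 - 121) + 39)*142 = (1/(88 - 121) + 39)*142 = (1/(-33) + 39)*142 = (-1/33 + 39)*142 = (1286/33)*142 = 182612/33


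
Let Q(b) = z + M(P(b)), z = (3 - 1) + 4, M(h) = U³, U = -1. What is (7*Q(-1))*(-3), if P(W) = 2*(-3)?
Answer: -105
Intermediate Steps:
P(W) = -6
M(h) = -1 (M(h) = (-1)³ = -1)
z = 6 (z = 2 + 4 = 6)
Q(b) = 5 (Q(b) = 6 - 1 = 5)
(7*Q(-1))*(-3) = (7*5)*(-3) = 35*(-3) = -105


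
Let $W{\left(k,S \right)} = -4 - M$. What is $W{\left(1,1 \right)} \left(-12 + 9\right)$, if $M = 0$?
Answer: $12$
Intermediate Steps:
$W{\left(k,S \right)} = -4$ ($W{\left(k,S \right)} = -4 - 0 = -4 + 0 = -4$)
$W{\left(1,1 \right)} \left(-12 + 9\right) = - 4 \left(-12 + 9\right) = \left(-4\right) \left(-3\right) = 12$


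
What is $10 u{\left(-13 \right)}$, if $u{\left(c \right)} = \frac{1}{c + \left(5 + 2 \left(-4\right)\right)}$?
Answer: $- \frac{5}{8} \approx -0.625$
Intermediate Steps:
$u{\left(c \right)} = \frac{1}{-3 + c}$ ($u{\left(c \right)} = \frac{1}{c + \left(5 - 8\right)} = \frac{1}{c - 3} = \frac{1}{-3 + c}$)
$10 u{\left(-13 \right)} = \frac{10}{-3 - 13} = \frac{10}{-16} = 10 \left(- \frac{1}{16}\right) = - \frac{5}{8}$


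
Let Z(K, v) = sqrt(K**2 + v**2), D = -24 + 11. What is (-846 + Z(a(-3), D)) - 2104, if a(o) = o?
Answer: -2950 + sqrt(178) ≈ -2936.7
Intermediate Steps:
D = -13
(-846 + Z(a(-3), D)) - 2104 = (-846 + sqrt((-3)**2 + (-13)**2)) - 2104 = (-846 + sqrt(9 + 169)) - 2104 = (-846 + sqrt(178)) - 2104 = -2950 + sqrt(178)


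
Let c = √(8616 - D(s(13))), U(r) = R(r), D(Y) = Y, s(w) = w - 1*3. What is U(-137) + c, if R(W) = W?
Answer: -137 + √8606 ≈ -44.231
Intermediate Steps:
s(w) = -3 + w (s(w) = w - 3 = -3 + w)
U(r) = r
c = √8606 (c = √(8616 - (-3 + 13)) = √(8616 - 1*10) = √(8616 - 10) = √8606 ≈ 92.769)
U(-137) + c = -137 + √8606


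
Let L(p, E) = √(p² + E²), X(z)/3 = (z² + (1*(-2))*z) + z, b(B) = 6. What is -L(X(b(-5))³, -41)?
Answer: -√531441001681 ≈ -7.2900e+5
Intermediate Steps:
X(z) = -3*z + 3*z² (X(z) = 3*((z² + (1*(-2))*z) + z) = 3*((z² - 2*z) + z) = 3*(z² - z) = -3*z + 3*z²)
L(p, E) = √(E² + p²)
-L(X(b(-5))³, -41) = -√((-41)² + ((3*6*(-1 + 6))³)²) = -√(1681 + ((3*6*5)³)²) = -√(1681 + (90³)²) = -√(1681 + 729000²) = -√(1681 + 531441000000) = -√531441001681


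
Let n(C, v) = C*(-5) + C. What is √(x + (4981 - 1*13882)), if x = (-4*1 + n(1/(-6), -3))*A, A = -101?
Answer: I*√77079/3 ≈ 92.544*I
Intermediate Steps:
n(C, v) = -4*C (n(C, v) = -5*C + C = -4*C)
x = 1010/3 (x = (-4*1 - 4/(-6))*(-101) = (-4 - 4*(-⅙))*(-101) = (-4 + ⅔)*(-101) = -10/3*(-101) = 1010/3 ≈ 336.67)
√(x + (4981 - 1*13882)) = √(1010/3 + (4981 - 1*13882)) = √(1010/3 + (4981 - 13882)) = √(1010/3 - 8901) = √(-25693/3) = I*√77079/3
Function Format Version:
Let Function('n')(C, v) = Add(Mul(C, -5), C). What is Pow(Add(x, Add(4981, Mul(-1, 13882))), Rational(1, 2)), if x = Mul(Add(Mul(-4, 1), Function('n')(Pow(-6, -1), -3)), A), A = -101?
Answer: Mul(Rational(1, 3), I, Pow(77079, Rational(1, 2))) ≈ Mul(92.544, I)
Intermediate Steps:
Function('n')(C, v) = Mul(-4, C) (Function('n')(C, v) = Add(Mul(-5, C), C) = Mul(-4, C))
x = Rational(1010, 3) (x = Mul(Add(Mul(-4, 1), Mul(-4, Pow(-6, -1))), -101) = Mul(Add(-4, Mul(-4, Rational(-1, 6))), -101) = Mul(Add(-4, Rational(2, 3)), -101) = Mul(Rational(-10, 3), -101) = Rational(1010, 3) ≈ 336.67)
Pow(Add(x, Add(4981, Mul(-1, 13882))), Rational(1, 2)) = Pow(Add(Rational(1010, 3), Add(4981, Mul(-1, 13882))), Rational(1, 2)) = Pow(Add(Rational(1010, 3), Add(4981, -13882)), Rational(1, 2)) = Pow(Add(Rational(1010, 3), -8901), Rational(1, 2)) = Pow(Rational(-25693, 3), Rational(1, 2)) = Mul(Rational(1, 3), I, Pow(77079, Rational(1, 2)))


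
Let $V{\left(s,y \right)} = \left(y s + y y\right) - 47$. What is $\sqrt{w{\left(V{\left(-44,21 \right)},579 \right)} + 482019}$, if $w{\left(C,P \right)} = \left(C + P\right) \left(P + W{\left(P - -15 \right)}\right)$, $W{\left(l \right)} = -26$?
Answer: $2 \sqrt{127279} \approx 713.52$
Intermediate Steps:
$V{\left(s,y \right)} = -47 + y^{2} + s y$ ($V{\left(s,y \right)} = \left(s y + y^{2}\right) - 47 = \left(y^{2} + s y\right) - 47 = -47 + y^{2} + s y$)
$w{\left(C,P \right)} = \left(-26 + P\right) \left(C + P\right)$ ($w{\left(C,P \right)} = \left(C + P\right) \left(P - 26\right) = \left(C + P\right) \left(-26 + P\right) = \left(-26 + P\right) \left(C + P\right)$)
$\sqrt{w{\left(V{\left(-44,21 \right)},579 \right)} + 482019} = \sqrt{\left(579^{2} - 26 \left(-47 + 21^{2} - 924\right) - 15054 + \left(-47 + 21^{2} - 924\right) 579\right) + 482019} = \sqrt{\left(335241 - 26 \left(-47 + 441 - 924\right) - 15054 + \left(-47 + 441 - 924\right) 579\right) + 482019} = \sqrt{\left(335241 - -13780 - 15054 - 306870\right) + 482019} = \sqrt{\left(335241 + 13780 - 15054 - 306870\right) + 482019} = \sqrt{27097 + 482019} = \sqrt{509116} = 2 \sqrt{127279}$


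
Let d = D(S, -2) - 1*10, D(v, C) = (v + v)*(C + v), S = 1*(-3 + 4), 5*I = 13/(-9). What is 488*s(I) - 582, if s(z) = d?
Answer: -6438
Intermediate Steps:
I = -13/45 (I = (13/(-9))/5 = (13*(-1/9))/5 = (1/5)*(-13/9) = -13/45 ≈ -0.28889)
S = 1 (S = 1*1 = 1)
D(v, C) = 2*v*(C + v) (D(v, C) = (2*v)*(C + v) = 2*v*(C + v))
d = -12 (d = 2*1*(-2 + 1) - 1*10 = 2*1*(-1) - 10 = -2 - 10 = -12)
s(z) = -12
488*s(I) - 582 = 488*(-12) - 582 = -5856 - 582 = -6438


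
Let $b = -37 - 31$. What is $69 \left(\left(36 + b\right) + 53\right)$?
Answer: $1449$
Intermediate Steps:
$b = -68$
$69 \left(\left(36 + b\right) + 53\right) = 69 \left(\left(36 - 68\right) + 53\right) = 69 \left(-32 + 53\right) = 69 \cdot 21 = 1449$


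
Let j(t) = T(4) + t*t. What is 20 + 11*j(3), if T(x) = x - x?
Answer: 119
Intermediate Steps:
T(x) = 0
j(t) = t² (j(t) = 0 + t*t = 0 + t² = t²)
20 + 11*j(3) = 20 + 11*3² = 20 + 11*9 = 20 + 99 = 119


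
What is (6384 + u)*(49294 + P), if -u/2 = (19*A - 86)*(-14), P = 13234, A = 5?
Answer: 414935808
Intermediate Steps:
u = 252 (u = -2*(19*5 - 86)*(-14) = -2*(95 - 86)*(-14) = -18*(-14) = -2*(-126) = 252)
(6384 + u)*(49294 + P) = (6384 + 252)*(49294 + 13234) = 6636*62528 = 414935808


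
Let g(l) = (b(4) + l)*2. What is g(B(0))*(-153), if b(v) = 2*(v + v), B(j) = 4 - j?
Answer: -6120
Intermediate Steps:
b(v) = 4*v (b(v) = 2*(2*v) = 4*v)
g(l) = 32 + 2*l (g(l) = (4*4 + l)*2 = (16 + l)*2 = 32 + 2*l)
g(B(0))*(-153) = (32 + 2*(4 - 1*0))*(-153) = (32 + 2*(4 + 0))*(-153) = (32 + 2*4)*(-153) = (32 + 8)*(-153) = 40*(-153) = -6120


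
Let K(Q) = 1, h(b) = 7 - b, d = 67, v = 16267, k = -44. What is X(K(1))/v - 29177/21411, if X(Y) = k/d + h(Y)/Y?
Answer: -31792026215/23335613379 ≈ -1.3624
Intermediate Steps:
X(Y) = -44/67 + (7 - Y)/Y
X(K(1))/v - 29177/21411 = (-111/67 + 7/1)/16267 - 29177/21411 = (-111/67 + 7*1)*(1/16267) - 29177*1/21411 = (-111/67 + 7)*(1/16267) - 29177/21411 = (358/67)*(1/16267) - 29177/21411 = 358/1089889 - 29177/21411 = -31792026215/23335613379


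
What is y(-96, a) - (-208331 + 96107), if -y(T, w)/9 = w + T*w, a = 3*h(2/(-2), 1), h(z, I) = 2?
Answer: 117354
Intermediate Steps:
a = 6 (a = 3*2 = 6)
y(T, w) = -9*w - 9*T*w (y(T, w) = -9*(w + T*w) = -9*w - 9*T*w)
y(-96, a) - (-208331 + 96107) = -9*6*(1 - 96) - (-208331 + 96107) = -9*6*(-95) - 1*(-112224) = 5130 + 112224 = 117354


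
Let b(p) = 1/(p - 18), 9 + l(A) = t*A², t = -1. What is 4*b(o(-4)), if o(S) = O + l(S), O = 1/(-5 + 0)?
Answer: -5/54 ≈ -0.092593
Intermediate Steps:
O = -⅕ (O = 1/(-5) = -⅕ ≈ -0.20000)
l(A) = -9 - A²
o(S) = -46/5 - S² (o(S) = -⅕ + (-9 - S²) = -46/5 - S²)
b(p) = 1/(-18 + p)
4*b(o(-4)) = 4/(-18 + (-46/5 - 1*(-4)²)) = 4/(-18 + (-46/5 - 1*16)) = 4/(-18 + (-46/5 - 16)) = 4/(-18 - 126/5) = 4/(-216/5) = 4*(-5/216) = -5/54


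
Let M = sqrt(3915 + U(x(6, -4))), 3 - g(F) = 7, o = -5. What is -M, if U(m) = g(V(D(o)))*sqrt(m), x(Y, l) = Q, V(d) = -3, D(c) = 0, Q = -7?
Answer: -sqrt(3915 - 4*I*sqrt(7)) ≈ -62.57 + 0.084569*I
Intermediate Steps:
g(F) = -4 (g(F) = 3 - 1*7 = 3 - 7 = -4)
x(Y, l) = -7
U(m) = -4*sqrt(m)
M = sqrt(3915 - 4*I*sqrt(7)) ≈ 62.57 - 0.08457*I
-M = -sqrt(3915 - 4*I*sqrt(7))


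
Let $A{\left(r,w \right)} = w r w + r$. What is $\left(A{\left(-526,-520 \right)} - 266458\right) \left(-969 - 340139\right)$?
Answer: $48606997661472$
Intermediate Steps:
$A{\left(r,w \right)} = r + r w^{2}$ ($A{\left(r,w \right)} = r w w + r = r w^{2} + r = r + r w^{2}$)
$\left(A{\left(-526,-520 \right)} - 266458\right) \left(-969 - 340139\right) = \left(- 526 \left(1 + \left(-520\right)^{2}\right) - 266458\right) \left(-969 - 340139\right) = \left(- 526 \left(1 + 270400\right) - 266458\right) \left(-341108\right) = \left(\left(-526\right) 270401 - 266458\right) \left(-341108\right) = \left(-142230926 - 266458\right) \left(-341108\right) = \left(-142497384\right) \left(-341108\right) = 48606997661472$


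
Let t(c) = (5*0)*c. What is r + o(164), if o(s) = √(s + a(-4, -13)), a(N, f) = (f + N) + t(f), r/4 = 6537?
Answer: 26148 + 7*√3 ≈ 26160.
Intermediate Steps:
r = 26148 (r = 4*6537 = 26148)
t(c) = 0 (t(c) = 0*c = 0)
a(N, f) = N + f (a(N, f) = (f + N) + 0 = (N + f) + 0 = N + f)
o(s) = √(-17 + s) (o(s) = √(s + (-4 - 13)) = √(s - 17) = √(-17 + s))
r + o(164) = 26148 + √(-17 + 164) = 26148 + √147 = 26148 + 7*√3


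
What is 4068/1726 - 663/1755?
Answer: 76859/38835 ≈ 1.9791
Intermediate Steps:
4068/1726 - 663/1755 = 4068*(1/1726) - 663*1/1755 = 2034/863 - 17/45 = 76859/38835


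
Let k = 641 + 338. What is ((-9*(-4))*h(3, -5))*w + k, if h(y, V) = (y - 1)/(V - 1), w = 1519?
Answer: -17249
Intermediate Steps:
h(y, V) = (-1 + y)/(-1 + V)
k = 979
((-9*(-4))*h(3, -5))*w + k = ((-9*(-4))*((-1 + 3)/(-1 - 5)))*1519 + 979 = (36*(2/(-6)))*1519 + 979 = (36*(-⅙*2))*1519 + 979 = (36*(-⅓))*1519 + 979 = -12*1519 + 979 = -18228 + 979 = -17249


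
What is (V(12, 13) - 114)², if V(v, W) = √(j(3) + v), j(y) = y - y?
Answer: 13008 - 456*√3 ≈ 12218.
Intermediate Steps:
j(y) = 0
V(v, W) = √v (V(v, W) = √(0 + v) = √v)
(V(12, 13) - 114)² = (√12 - 114)² = (2*√3 - 114)² = (-114 + 2*√3)²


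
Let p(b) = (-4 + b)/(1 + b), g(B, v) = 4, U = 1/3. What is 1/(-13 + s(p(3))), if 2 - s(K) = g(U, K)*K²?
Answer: -4/45 ≈ -0.088889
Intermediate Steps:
U = ⅓ ≈ 0.33333
p(b) = (-4 + b)/(1 + b)
s(K) = 2 - 4*K²
1/(-13 + s(p(3))) = 1/(-13 + (2 - 4*(-4 + 3)²/(1 + 3)²)) = 1/(-13 + (2 - 4*(-1/4)²)) = 1/(-13 + (2 - 4*((¼)*(-1))²)) = 1/(-13 + (2 - 4*(-¼)²)) = 1/(-13 + (2 - 4*1/16)) = 1/(-13 + (2 - ¼)) = 1/(-13 + 7/4) = 1/(-45/4) = -4/45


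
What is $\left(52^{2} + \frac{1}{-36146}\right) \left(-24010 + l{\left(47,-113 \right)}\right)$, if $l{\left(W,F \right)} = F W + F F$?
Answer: $- \frac{808886168108}{18073} \approx -4.4757 \cdot 10^{7}$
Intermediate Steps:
$l{\left(W,F \right)} = F^{2} + F W$ ($l{\left(W,F \right)} = F W + F^{2} = F^{2} + F W$)
$\left(52^{2} + \frac{1}{-36146}\right) \left(-24010 + l{\left(47,-113 \right)}\right) = \left(52^{2} + \frac{1}{-36146}\right) \left(-24010 - 113 \left(-113 + 47\right)\right) = \left(2704 - \frac{1}{36146}\right) \left(-24010 - -7458\right) = \frac{97738783 \left(-24010 + 7458\right)}{36146} = \frac{97738783}{36146} \left(-16552\right) = - \frac{808886168108}{18073}$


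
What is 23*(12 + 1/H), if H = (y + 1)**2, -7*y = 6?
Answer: 1403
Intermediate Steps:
y = -6/7 (y = -1/7*6 = -6/7 ≈ -0.85714)
H = 1/49 (H = (-6/7 + 1)**2 = (1/7)**2 = 1/49 ≈ 0.020408)
23*(12 + 1/H) = 23*(12 + 1/(1/49)) = 23*(12 + 49) = 23*61 = 1403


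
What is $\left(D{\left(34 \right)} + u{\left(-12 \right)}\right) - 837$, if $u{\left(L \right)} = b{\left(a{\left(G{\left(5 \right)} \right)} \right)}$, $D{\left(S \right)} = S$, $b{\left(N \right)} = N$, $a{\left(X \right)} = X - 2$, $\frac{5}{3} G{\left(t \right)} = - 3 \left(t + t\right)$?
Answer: $-823$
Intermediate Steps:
$G{\left(t \right)} = - \frac{18 t}{5}$ ($G{\left(t \right)} = \frac{3 \left(- 3 \left(t + t\right)\right)}{5} = \frac{3 \left(- 3 \cdot 2 t\right)}{5} = \frac{3 \left(- 6 t\right)}{5} = - \frac{18 t}{5}$)
$a{\left(X \right)} = -2 + X$ ($a{\left(X \right)} = X - 2 = -2 + X$)
$u{\left(L \right)} = -20$ ($u{\left(L \right)} = -2 - 18 = -20$)
$\left(D{\left(34 \right)} + u{\left(-12 \right)}\right) - 837 = \left(34 - 20\right) - 837 = 14 - 837 = -823$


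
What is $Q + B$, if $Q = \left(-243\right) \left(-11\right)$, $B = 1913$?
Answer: $4586$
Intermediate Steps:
$Q = 2673$
$Q + B = 2673 + 1913 = 4586$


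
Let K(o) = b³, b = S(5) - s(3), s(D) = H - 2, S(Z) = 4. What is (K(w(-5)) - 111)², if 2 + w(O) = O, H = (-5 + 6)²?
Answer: 196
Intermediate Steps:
H = 1 (H = 1² = 1)
s(D) = -1 (s(D) = 1 - 2 = -1)
b = 5 (b = 4 - 1*(-1) = 4 + 1 = 5)
w(O) = -2 + O
K(o) = 125 (K(o) = 5³ = 125)
(K(w(-5)) - 111)² = (125 - 111)² = 14² = 196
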